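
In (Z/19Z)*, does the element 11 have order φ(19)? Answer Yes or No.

φ(19) = 19 − 1 = 18 = 2 · 3^2.
An element g generates (Z/19Z)^× iff g^(18/q) ≢ 1 (mod 19) for each prime q ∈ {2, 3}.
11^9 ≡ 1 (mod 19)  [q = 2: ≡ 1 ✗]
11^6 ≡ 1 (mod 19)  [q = 3: ≡ 1 ✗]
11^9 ≡ 1 shows ord(11) | 9, strictly less than φ(19); not a primitive root.

No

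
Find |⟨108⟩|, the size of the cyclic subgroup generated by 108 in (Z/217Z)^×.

30

Since 108 ∈ (Z/217Z)^×, its order divides φ(217) = φ(7·31) = (7−1)·(31−1) = 6·30 = 180 = 2^2 · 3^2 · 5.
Divisors of 180: 1, 2, 3, 4, 5, 6, 9, 10, 12, 15, 18, 20, 30, 36, 45, 60, 90, 180.
Check 108^d mod 217 for each divisor in increasing order:
108^1 ≡ 108
108^2 ≡ 163
108^3 ≡ 27
108^4 ≡ 95
108^5 ≡ 61
108^6 ≡ 78
108^9 ≡ 153
108^10 ≡ 32
108^12 ≡ 8
108^15 ≡ 216
108^18 ≡ 190
108^20 ≡ 156
108^30 ≡ 1
Hence ord(108) = 30.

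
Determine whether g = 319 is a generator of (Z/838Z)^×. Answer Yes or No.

Yes

φ(838) = φ(2)·φ(419) = 1·418 = 418 = 2 · 11 · 19.
Test 319^(418/q) mod 838 for each prime factor q of 418:
319^209 ≡ 837 (mod 838)  [q = 2: ≢ 1 ✓]
319^38 ≡ 59 (mod 838)  [q = 11: ≢ 1 ✓]
319^22 ≡ 627 (mod 838)  [q = 19: ≢ 1 ✓]
All checks pass, so 319 has order 418 and is a primitive root modulo 838.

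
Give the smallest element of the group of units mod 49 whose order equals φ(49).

3

φ(49) = φ(7^2) = 7·(7−1) = 42 = 2 · 3 · 7.
g is a primitive root iff g^(42/q) ≢ 1 (mod 49) for each prime q ∈ {2, 3, 7}.
g = 2: 2^21 ≡ 1 — hits 1, so not a primitive root.
g = 3: 3^21 ≡ 48; 3^14 ≡ 30; 3^6 ≡ 43 — none is 1, so 3 is a primitive root.
Hence the least primitive root of 49 is 3.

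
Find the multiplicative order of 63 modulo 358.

178

By Lagrange's theorem, ord_358(63) divides φ(358) = φ(2)·φ(179) = 1·178 = 178 = 2 · 89.
Divisors of 178: 1, 2, 89, 178.
Test each divisor d:
63^1 ≡ 63 (mod 358)
63^2 ≡ 31 (mod 358)
63^89 ≡ 357 (mod 358)
63^178 ≡ 1 (mod 358) ✓
Therefore the multiplicative order of 63 modulo 358 is 178.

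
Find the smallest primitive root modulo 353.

3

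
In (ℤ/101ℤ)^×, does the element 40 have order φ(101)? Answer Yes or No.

φ(101) = 101 − 1 = 100 = 2^2 · 5^2.
It suffices to check that the order of 40 is not a proper divisor of 100: compute 40^(100/q) for q ∈ {2, 5}.
40^50 ≡ 100 (mod 101)  [q = 2: ≢ 1 ✓]
40^20 ≡ 36 (mod 101)  [q = 5: ≢ 1 ✓]
None equal 1, so ord_101(40) = 100: 40 is a primitive root.

Yes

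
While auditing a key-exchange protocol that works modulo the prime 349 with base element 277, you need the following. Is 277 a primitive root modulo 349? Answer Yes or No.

φ(349) = 349 − 1 = 348 = 2^2 · 3 · 29.
It suffices to check that the order of 277 is not a proper divisor of 348: compute 277^(348/q) for q ∈ {2, 3, 29}.
277^174 ≡ 348 (mod 349)  [q = 2: ≢ 1 ✓]
277^116 ≡ 226 (mod 349)  [q = 3: ≢ 1 ✓]
277^12 ≡ 263 (mod 349)  [q = 29: ≢ 1 ✓]
None equal 1, so ord_349(277) = 348: 277 is a primitive root.

Yes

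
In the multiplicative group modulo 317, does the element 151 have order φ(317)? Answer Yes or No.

Yes

φ(317) = 317 − 1 = 316 = 2^2 · 79.
An element g generates (Z/317Z)^× iff g^(316/q) ≢ 1 (mod 317) for each prime q ∈ {2, 79}.
151^158 ≡ 316 (mod 317)  [q = 2: ≢ 1 ✓]
151^4 ≡ 212 (mod 317)  [q = 79: ≢ 1 ✓]
None equal 1, so ord_317(151) = 316: 151 is a primitive root.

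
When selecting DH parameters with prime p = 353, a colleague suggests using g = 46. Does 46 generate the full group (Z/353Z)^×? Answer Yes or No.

φ(353) = 353 − 1 = 352 = 2^5 · 11.
It suffices to check that the order of 46 is not a proper divisor of 352: compute 46^(352/q) for q ∈ {2, 11}.
46^176 ≡ 1 (mod 353)  [q = 2: ≡ 1 ✗]
46^32 ≡ 231 (mod 353)  [q = 11: ≢ 1 ✓]
The check at q = 2 fails, so 46 generates a proper subgroup.

No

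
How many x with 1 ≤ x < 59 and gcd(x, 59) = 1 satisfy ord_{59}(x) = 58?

28

φ(59) = 59 − 1 = 58 = 2 · 29.
In a cyclic group of order 58, there are φ(d) elements of order d for each divisor d of 58, and zero for non-divisors.
58 = 2 · 29 divides 58, and φ(58) = 28.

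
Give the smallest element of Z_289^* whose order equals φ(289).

3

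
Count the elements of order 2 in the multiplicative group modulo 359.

φ(359) = 359 − 1 = 358 = 2 · 179.
In a cyclic group of order 358, there are φ(d) elements of order d for each divisor d of 358, and zero for non-divisors.
2 | 358, and φ(2) = 2 − 1 = 1.

1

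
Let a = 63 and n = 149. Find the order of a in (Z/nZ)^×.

37

The order of 63 must divide φ(149) = 149 − 1 = 148 = 2^2 · 37.
Divisors of 148: 1, 2, 4, 37, 74, 148.
Test each divisor d:
63^1 ≡ 63 (mod 149)
63^2 ≡ 95 (mod 149)
63^4 ≡ 85 (mod 149)
63^37 ≡ 1 (mod 149) ✓
Therefore the multiplicative order of 63 modulo 149 is 37.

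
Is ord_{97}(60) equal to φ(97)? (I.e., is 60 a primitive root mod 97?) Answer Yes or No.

φ(97) = 97 − 1 = 96 = 2^5 · 3.
An element g generates (Z/97Z)^× iff g^(96/q) ≢ 1 (mod 97) for each prime q ∈ {2, 3}.
60^48 ≡ 96 (mod 97)  [q = 2: ≢ 1 ✓]
60^32 ≡ 35 (mod 97)  [q = 3: ≢ 1 ✓]
Every test exponent gives a nontrivial residue, hence 60 generates the full group.

Yes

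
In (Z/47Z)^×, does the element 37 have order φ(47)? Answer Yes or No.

φ(47) = 47 − 1 = 46 = 2 · 23.
Test 37^(46/q) mod 47 for each prime factor q of 46:
37^23 ≡ 1 (mod 47)  [q = 2: ≡ 1 ✗]
37^2 ≡ 6 (mod 47)  [q = 23: ≢ 1 ✓]
The check at q = 2 fails, so 37 generates a proper subgroup.

No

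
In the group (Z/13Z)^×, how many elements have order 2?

1

φ(13) = 13 − 1 = 12 = 2^2 · 3.
Since (Z/13Z)^× is cyclic of order 12, the number of elements of order d is φ(d) when d | 12 and 0 otherwise.
2 | 12, and φ(2) = 2 − 1 = 1.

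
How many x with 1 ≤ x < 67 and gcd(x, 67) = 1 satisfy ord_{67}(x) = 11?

10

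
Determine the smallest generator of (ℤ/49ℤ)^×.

3

φ(49) = φ(7^2) = 7·(7−1) = 42 = 2 · 3 · 7.
g is a primitive root iff g^(42/q) ≢ 1 (mod 49) for each prime q ∈ {2, 3, 7}.
g = 2: 2^21 ≡ 1 — hits 1, so not a primitive root.
g = 3: 3^21 ≡ 48; 3^14 ≡ 30; 3^6 ≡ 43 — none is 1, so 3 is a primitive root.
The smallest primitive root modulo 49 is 3.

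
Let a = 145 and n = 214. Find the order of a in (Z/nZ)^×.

106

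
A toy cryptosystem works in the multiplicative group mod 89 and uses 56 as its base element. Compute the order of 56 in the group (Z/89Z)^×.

88

ord(56) | φ(89) = 89 − 1 = 88 = 2^3 · 11.
Divisors of 88: 1, 2, 4, 8, 11, 22, 44, 88.
Evaluate successive powers at the divisors of 88:
56^1 ≡ 56 (mod 89)
56^2 ≡ 21 (mod 89)
56^4 ≡ 85 (mod 89)
56^8 ≡ 16 (mod 89)
56^11 ≡ 37 (mod 89)
56^22 ≡ 34 (mod 89)
56^44 ≡ 88 (mod 89)
56^88 ≡ 1 (mod 89) ✓
So ord_89(56) = 88.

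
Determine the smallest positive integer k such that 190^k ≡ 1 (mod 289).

ord(190) | φ(289) = φ(17^2) = 17·(17−1) = 272 = 2^4 · 17.
Divisors of 272: 1, 2, 4, 8, 16, 17, 34, 68, 136, 272.
Compute 190^d (mod 289) for the divisors d until we hit 1:
190^1 ≡ 190
190^2 ≡ 264
190^4 ≡ 47
190^8 ≡ 186
190^16 ≡ 205
190^17 ≡ 224
190^34 ≡ 179
190^68 ≡ 251
190^136 ≡ 288
190^272 ≡ 1
The smallest such exponent is 272, so the order of 190 is 272.

272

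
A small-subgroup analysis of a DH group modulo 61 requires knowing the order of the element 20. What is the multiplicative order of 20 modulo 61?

5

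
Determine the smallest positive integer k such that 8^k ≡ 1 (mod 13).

By Lagrange's theorem, ord_13(8) divides φ(13) = 13 − 1 = 12 = 2^2 · 3.
Divisors of 12: 1, 2, 3, 4, 6, 12.
Check 8^d mod 13 for each divisor in increasing order:
8^1 ≡ 8 (mod 13)
8^2 ≡ 12 (mod 13)
8^3 ≡ 5 (mod 13)
8^4 ≡ 1 (mod 13) ✓
The smallest such exponent is 4, so the order of 8 is 4.

4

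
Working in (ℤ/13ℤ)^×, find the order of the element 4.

6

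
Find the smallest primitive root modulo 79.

φ(79) = 79 − 1 = 78 = 2 · 3 · 13.
Test candidates g = 2, 3, … against the prime factors q ∈ {2, 3, 13} of φ(79): g is a generator iff g^(78/q) ≢ 1 for every such q.
g = 2: 2^39 ≡ 1 — hits 1, so not a primitive root.
g = 3: 3^39 ≡ 78; 3^26 ≡ 23; 3^6 ≡ 18 — none is 1, so 3 is a primitive root.
Hence the least primitive root of 79 is 3.

3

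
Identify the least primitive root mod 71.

7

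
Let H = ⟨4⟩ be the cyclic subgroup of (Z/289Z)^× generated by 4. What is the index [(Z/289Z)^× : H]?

The order of 4 must divide φ(289) = φ(17^2) = 17·(17−1) = 272 = 2^4 · 17.
Divisors of 272: 1, 2, 4, 8, 16, 17, 34, 68, 136, 272.
Test each divisor d:
4^1 ≡ 4 (mod 289)
4^2 ≡ 16 (mod 289)
4^4 ≡ 256 (mod 289)
4^8 ≡ 222 (mod 289)
4^16 ≡ 154 (mod 289)
4^17 ≡ 38 (mod 289)
4^34 ≡ 288 (mod 289)
4^68 ≡ 1 (mod 289) ✓
So ord_289(4) = 68, hence |⟨4⟩| = 68.
The index is φ(289) / ord(4) = 272 / 68 = 4.

4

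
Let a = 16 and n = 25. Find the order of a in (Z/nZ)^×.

5

ord(16) | φ(25) = φ(5^2) = 5·(5−1) = 20 = 2^2 · 5.
Divisors of 20: 1, 2, 4, 5, 10, 20.
Test each divisor d:
16^1 ≡ 16 (mod 25)
16^2 ≡ 6 (mod 25)
16^4 ≡ 11 (mod 25)
16^5 ≡ 1 (mod 25) ✓
Hence ord(16) = 5.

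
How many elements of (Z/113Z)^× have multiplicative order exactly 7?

6

φ(113) = 113 − 1 = 112 = 2^4 · 7.
(Z/113Z)^× is cyclic (|G| = 112); a cyclic group of order m has exactly φ(d) elements of each order d | m, and none otherwise.
7 | 112, and φ(7) = 7 − 1 = 6.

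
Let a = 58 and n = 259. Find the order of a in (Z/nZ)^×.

18

ord(58) | φ(259) = φ(7·37) = (7−1)·(37−1) = 6·36 = 216 = 2^3 · 3^3.
Divisors of 216: 1, 2, 3, 4, 6, 8, 9, 12, 18, 24, 27, 36, 54, 72, 108, 216.
Check 58^d mod 259 for each divisor in increasing order:
58^1 ≡ 58
58^2 ≡ 256
58^3 ≡ 85
58^4 ≡ 9
58^6 ≡ 232
58^8 ≡ 81
58^9 ≡ 36
58^12 ≡ 211
58^18 ≡ 1
So ord_259(58) = 18.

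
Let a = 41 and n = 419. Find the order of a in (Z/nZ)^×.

Since 41 ∈ (Z/419Z)^×, its order divides φ(419) = 419 − 1 = 418 = 2 · 11 · 19.
Divisors of 418: 1, 2, 11, 19, 22, 38, 209, 418.
Test each divisor d:
41^1 ≡ 41 (mod 419)
41^2 ≡ 5 (mod 419)
41^11 ≡ 330 (mod 419)
41^19 ≡ 102 (mod 419)
41^22 ≡ 379 (mod 419)
41^38 ≡ 348 (mod 419)
41^209 ≡ 1 (mod 419) ✓
Therefore the multiplicative order of 41 modulo 419 is 209.

209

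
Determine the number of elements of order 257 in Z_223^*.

0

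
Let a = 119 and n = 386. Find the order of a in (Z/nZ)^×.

Since 119 ∈ (Z/386Z)^×, its order divides φ(386) = φ(2)·φ(193) = 1·192 = 192 = 2^6 · 3.
Divisors of 192: 1, 2, 3, 4, 6, 8, 12, 16, 24, 32, 48, 64, 96, 192.
Check 119^d mod 386 for each divisor in increasing order:
119^1 ≡ 119 (mod 386)
119^2 ≡ 265 (mod 386)
119^3 ≡ 269 (mod 386)
119^4 ≡ 359 (mod 386)
119^6 ≡ 179 (mod 386)
119^8 ≡ 343 (mod 386)
119^12 ≡ 3 (mod 386)
119^16 ≡ 305 (mod 386)
119^24 ≡ 9 (mod 386)
119^32 ≡ 385 (mod 386)
119^48 ≡ 81 (mod 386)
119^64 ≡ 1 (mod 386) ✓
So ord_386(119) = 64.

64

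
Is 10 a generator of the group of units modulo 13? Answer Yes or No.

No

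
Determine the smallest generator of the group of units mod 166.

5

φ(166) = φ(2)·φ(83) = 1·82 = 82 = 2 · 41.
Test candidates g = 2, 3, … against the prime factors q ∈ {2, 41} of φ(166): g is a generator iff g^(82/q) ≢ 1 for every such q.
g = 2: gcd(2, 166) = 2 > 1, not a unit — skip.
g = 3: 3^41 ≡ 1 — hits 1, so not a primitive root.
g = 4: gcd(4, 166) = 2 > 1, not a unit — skip.
g = 5: 5^41 ≡ 165; 5^2 ≡ 25 — none is 1, so 5 is a primitive root.
So 5 is the smallest generator of (Z/166Z)^×.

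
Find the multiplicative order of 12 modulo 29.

4

Since 12 ∈ (Z/29Z)^×, its order divides φ(29) = 29 − 1 = 28 = 2^2 · 7.
Divisors of 28: 1, 2, 4, 7, 14, 28.
Test each divisor d:
12^1 ≡ 12 (mod 29)
12^2 ≡ 28 (mod 29)
12^4 ≡ 1 (mod 29) ✓
The smallest such exponent is 4, so the order of 12 is 4.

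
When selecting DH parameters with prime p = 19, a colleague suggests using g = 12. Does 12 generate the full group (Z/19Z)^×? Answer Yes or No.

No

φ(19) = 19 − 1 = 18 = 2 · 3^2.
It suffices to check that the order of 12 is not a proper divisor of 18: compute 12^(18/q) for q ∈ {2, 3}.
12^9 ≡ 18 (mod 19)  [q = 2: ≢ 1 ✓]
12^6 ≡ 1 (mod 19)  [q = 3: ≡ 1 ✗]
The check at q = 3 fails, so 12 generates a proper subgroup.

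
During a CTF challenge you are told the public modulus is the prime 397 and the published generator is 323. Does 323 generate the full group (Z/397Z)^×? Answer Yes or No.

Yes

φ(397) = 397 − 1 = 396 = 2^2 · 3^2 · 11.
An element g generates (Z/397Z)^× iff g^(396/q) ≢ 1 (mod 397) for each prime q ∈ {2, 3, 11}.
323^198 ≡ 396 (mod 397)  [q = 2: ≢ 1 ✓]
323^132 ≡ 34 (mod 397)  [q = 3: ≢ 1 ✓]
323^36 ≡ 273 (mod 397)  [q = 11: ≢ 1 ✓]
None equal 1, so ord_397(323) = 396: 323 is a primitive root.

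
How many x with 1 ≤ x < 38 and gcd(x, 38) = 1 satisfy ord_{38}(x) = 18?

φ(38) = φ(2)·φ(19) = 1·18 = 18 = 2 · 3^2.
Since (Z/38Z)^× is cyclic of order 18, the number of elements of order d is φ(d) when d | 18 and 0 otherwise.
18 = 2 · 3^2 divides 18, and φ(18) = 6.

6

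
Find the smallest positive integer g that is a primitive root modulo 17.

3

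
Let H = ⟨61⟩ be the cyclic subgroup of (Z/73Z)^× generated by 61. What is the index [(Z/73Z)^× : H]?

Since 61 ∈ (Z/73Z)^×, its order divides φ(73) = 73 − 1 = 72 = 2^3 · 3^2.
Divisors of 72: 1, 2, 3, 4, 6, 8, 9, 12, 18, 24, 36, 72.
Check 61^d mod 73 for each divisor in increasing order:
61^1 ≡ 61
61^2 ≡ 71
61^3 ≡ 24
61^4 ≡ 4
61^6 ≡ 65
61^8 ≡ 16
61^9 ≡ 27
61^12 ≡ 64
61^18 ≡ 72
61^24 ≡ 8
61^36 ≡ 1
So ord_73(61) = 36, hence |⟨61⟩| = 36.
[(Z/73Z)^× : ⟨61⟩] = 72/36 = 2.

2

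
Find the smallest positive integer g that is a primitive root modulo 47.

5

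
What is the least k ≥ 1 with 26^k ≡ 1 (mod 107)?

Since 26 ∈ (Z/107Z)^×, its order divides φ(107) = 107 − 1 = 106 = 2 · 53.
Divisors of 106: 1, 2, 53, 106.
Evaluate successive powers at the divisors of 106:
26^1 ≡ 26 (mod 107)
26^2 ≡ 34 (mod 107)
26^53 ≡ 106 (mod 107)
26^106 ≡ 1 (mod 107) ✓
So ord_107(26) = 106.

106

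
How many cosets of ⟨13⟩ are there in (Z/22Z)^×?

1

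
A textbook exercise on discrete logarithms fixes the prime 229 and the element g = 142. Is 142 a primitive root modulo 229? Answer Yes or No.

Yes

φ(229) = 229 − 1 = 228 = 2^2 · 3 · 19.
142 is a primitive root mod 229 iff 142^(φ(229)/q) ≢ 1 for every prime q | φ(229), i.e. q ∈ {2, 3, 19}.
142^114 ≡ 228 (mod 229)  [q = 2: ≢ 1 ✓]
142^76 ≡ 94 (mod 229)  [q = 3: ≢ 1 ✓]
142^12 ≡ 53 (mod 229)  [q = 19: ≢ 1 ✓]
None equal 1, so ord_229(142) = 228: 142 is a primitive root.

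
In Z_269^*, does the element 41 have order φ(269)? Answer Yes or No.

φ(269) = 269 − 1 = 268 = 2^2 · 67.
An element g generates (Z/269Z)^× iff g^(268/q) ≢ 1 (mod 269) for each prime q ∈ {2, 67}.
41^134 ≡ 1 (mod 269)  [q = 2: ≡ 1 ✗]
41^4 ≡ 185 (mod 269)  [q = 67: ≢ 1 ✓]
Since 41^134 ≡ 1, the order of 41 divides 134 < 268, so 41 is not a primitive root.

No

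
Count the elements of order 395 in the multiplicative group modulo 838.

0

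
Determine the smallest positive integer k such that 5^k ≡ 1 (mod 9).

The order of 5 must divide φ(9) = φ(3^2) = 3·(3−1) = 6 = 2 · 3.
Divisors of 6: 1, 2, 3, 6.
Evaluate successive powers at the divisors of 6:
5^1 ≡ 5 (mod 9)
5^2 ≡ 7 (mod 9)
5^3 ≡ 8 (mod 9)
5^6 ≡ 1 (mod 9) ✓
Hence ord(5) = 6.

6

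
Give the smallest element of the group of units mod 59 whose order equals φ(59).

2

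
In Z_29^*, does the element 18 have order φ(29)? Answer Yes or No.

Yes

φ(29) = 29 − 1 = 28 = 2^2 · 7.
An element g generates (Z/29Z)^× iff g^(28/q) ≢ 1 (mod 29) for each prime q ∈ {2, 7}.
18^14 ≡ 28 (mod 29)  [q = 2: ≢ 1 ✓]
18^4 ≡ 25 (mod 29)  [q = 7: ≢ 1 ✓]
All checks pass, so 18 has order 28 and is a primitive root modulo 29.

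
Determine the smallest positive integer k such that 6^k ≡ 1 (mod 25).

5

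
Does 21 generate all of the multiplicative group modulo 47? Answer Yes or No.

No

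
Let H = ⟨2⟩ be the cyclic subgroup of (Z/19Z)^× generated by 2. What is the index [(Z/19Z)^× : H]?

Since 2 ∈ (Z/19Z)^×, its order divides φ(19) = 19 − 1 = 18 = 2 · 3^2.
Divisors of 18: 1, 2, 3, 6, 9, 18.
Test each divisor d:
2^1 ≡ 2 (mod 19)
2^2 ≡ 4 (mod 19)
2^3 ≡ 8 (mod 19)
2^6 ≡ 7 (mod 19)
2^9 ≡ 18 (mod 19)
2^18 ≡ 1 (mod 19) ✓
So ord_19(2) = 18, hence |⟨2⟩| = 18.
Index = |(Z/19Z)^×| / |⟨2⟩| = 18 / 18 = 1.

1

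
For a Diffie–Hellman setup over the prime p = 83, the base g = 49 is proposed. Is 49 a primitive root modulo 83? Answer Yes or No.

No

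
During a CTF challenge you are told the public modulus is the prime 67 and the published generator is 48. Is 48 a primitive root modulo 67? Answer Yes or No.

Yes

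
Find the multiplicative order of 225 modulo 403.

30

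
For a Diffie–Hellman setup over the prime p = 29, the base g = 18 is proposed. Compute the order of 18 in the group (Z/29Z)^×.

28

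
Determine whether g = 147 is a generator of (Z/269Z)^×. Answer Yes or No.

φ(269) = 269 − 1 = 268 = 2^2 · 67.
Test 147^(268/q) mod 269 for each prime factor q of 268:
147^134 ≡ 268 (mod 269)  [q = 2: ≢ 1 ✓]
147^4 ≡ 120 (mod 269)  [q = 67: ≢ 1 ✓]
All checks pass, so 147 has order 268 and is a primitive root modulo 269.

Yes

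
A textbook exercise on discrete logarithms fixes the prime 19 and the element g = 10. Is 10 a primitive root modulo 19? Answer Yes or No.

φ(19) = 19 − 1 = 18 = 2 · 3^2.
An element g generates (Z/19Z)^× iff g^(18/q) ≢ 1 (mod 19) for each prime q ∈ {2, 3}.
10^9 ≡ 18 (mod 19)  [q = 2: ≢ 1 ✓]
10^6 ≡ 11 (mod 19)  [q = 3: ≢ 1 ✓]
All checks pass, so 10 has order 18 and is a primitive root modulo 19.

Yes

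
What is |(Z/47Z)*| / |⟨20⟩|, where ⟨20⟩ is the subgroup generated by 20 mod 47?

ord(20) | φ(47) = 47 − 1 = 46 = 2 · 23.
Divisors of 46: 1, 2, 23, 46.
Test each divisor d:
20^1 ≡ 20
20^2 ≡ 24
20^23 ≡ 46
20^46 ≡ 1
The order of 20 is 46, so the subgroup it generates has 46 elements.
[(Z/47Z)^× : ⟨20⟩] = 46/46 = 1.

1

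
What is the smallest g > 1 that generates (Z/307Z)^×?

φ(307) = 307 − 1 = 306 = 2 · 3^2 · 17.
Test candidates g = 2, 3, … against the prime factors q ∈ {2, 3, 17} of φ(307): g is a generator iff g^(306/q) ≢ 1 for every such q.
g = 2: 2^153 ≡ 306; 2^102 ≡ 1 — hits 1, so not a primitive root.
g = 3: 3^153 ≡ 306; 3^102 ≡ 1 — hits 1, so not a primitive root.
g = 4: 4^153 ≡ 1 — hits 1, so not a primitive root.
g = 5: 5^153 ≡ 306; 5^102 ≡ 289; 5^18 ≡ 81 — none is 1, so 5 is a primitive root.
So 5 is the smallest generator of (Z/307Z)^×.

5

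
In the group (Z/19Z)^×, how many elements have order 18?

φ(19) = 19 − 1 = 18 = 2 · 3^2.
In a cyclic group of order 18, there are φ(d) elements of order d for each divisor d of 18, and zero for non-divisors.
18 = 2 · 3^2 divides 18, and φ(18) = 6.

6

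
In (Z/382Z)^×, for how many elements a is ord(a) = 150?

0

φ(382) = φ(2)·φ(191) = 1·190 = 190 = 2 · 5 · 19.
Since (Z/382Z)^× is cyclic of order 190, the number of elements of order d is φ(d) when d | 190 and 0 otherwise.
Since 150 ∤ 190, the count is 0.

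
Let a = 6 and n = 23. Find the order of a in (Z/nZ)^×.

11

By Lagrange's theorem, ord_23(6) divides φ(23) = 23 − 1 = 22 = 2 · 11.
Divisors of 22: 1, 2, 11, 22.
Test each divisor d:
6^1 ≡ 6 (mod 23)
6^2 ≡ 13 (mod 23)
6^11 ≡ 1 (mod 23) ✓
Therefore the multiplicative order of 6 modulo 23 is 11.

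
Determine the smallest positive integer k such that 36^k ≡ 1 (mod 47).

23

Since 36 ∈ (Z/47Z)^×, its order divides φ(47) = 47 − 1 = 46 = 2 · 23.
Divisors of 46: 1, 2, 23, 46.
Test each divisor d:
36^1 ≡ 36 (mod 47)
36^2 ≡ 27 (mod 47)
36^23 ≡ 1 (mod 47) ✓
Hence ord(36) = 23.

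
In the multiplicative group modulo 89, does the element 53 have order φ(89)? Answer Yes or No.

φ(89) = 89 − 1 = 88 = 2^3 · 11.
It suffices to check that the order of 53 is not a proper divisor of 88: compute 53^(88/q) for q ∈ {2, 11}.
53^44 ≡ 1 (mod 89)  [q = 2: ≡ 1 ✗]
53^8 ≡ 64 (mod 89)  [q = 11: ≢ 1 ✓]
The check at q = 2 fails, so 53 generates a proper subgroup.

No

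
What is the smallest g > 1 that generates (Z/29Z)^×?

2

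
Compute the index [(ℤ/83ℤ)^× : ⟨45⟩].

By Lagrange's theorem, ord_83(45) divides φ(83) = 83 − 1 = 82 = 2 · 41.
Divisors of 82: 1, 2, 41, 82.
Evaluate successive powers at the divisors of 82:
45^1 ≡ 45 (mod 83)
45^2 ≡ 33 (mod 83)
45^41 ≡ 82 (mod 83)
45^82 ≡ 1 (mod 83) ✓
Thus |⟨45⟩| = ord(45) = 82.
The index is φ(83) / ord(45) = 82 / 82 = 1.

1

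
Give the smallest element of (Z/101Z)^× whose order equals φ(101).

2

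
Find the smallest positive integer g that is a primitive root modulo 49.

φ(49) = φ(7^2) = 7·(7−1) = 42 = 2 · 3 · 7.
Test candidates g = 2, 3, … against the prime factors q ∈ {2, 3, 7} of φ(49): g is a generator iff g^(42/q) ≢ 1 for every such q.
g = 2: 2^21 ≡ 1 — hits 1, so not a primitive root.
g = 3: 3^21 ≡ 48; 3^14 ≡ 30; 3^6 ≡ 43 — none is 1, so 3 is a primitive root.
Hence the least primitive root of 49 is 3.

3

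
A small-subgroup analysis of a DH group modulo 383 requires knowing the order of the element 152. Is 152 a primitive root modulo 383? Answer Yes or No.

No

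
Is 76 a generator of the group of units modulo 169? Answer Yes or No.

Yes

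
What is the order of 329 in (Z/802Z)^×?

10

By Lagrange's theorem, ord_802(329) divides φ(802) = φ(2)·φ(401) = 1·400 = 400 = 2^4 · 5^2.
Divisors of 400: 1, 2, 4, 5, 8, 10, 16, 20, 25, 40, 50, 80, 100, 200, 400.
Evaluate successive powers at the divisors of 400:
329^1 ≡ 329 (mod 802)
329^2 ≡ 773 (mod 802)
329^4 ≡ 39 (mod 802)
329^5 ≡ 801 (mod 802)
329^8 ≡ 719 (mod 802)
329^10 ≡ 1 (mod 802) ✓
So ord_802(329) = 10.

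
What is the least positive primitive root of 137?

3

φ(137) = 137 − 1 = 136 = 2^3 · 17.
g is a primitive root iff g^(136/q) ≢ 1 (mod 137) for each prime q ∈ {2, 17}.
g = 2: 2^68 ≡ 1 — hits 1, so not a primitive root.
g = 3: 3^68 ≡ 136; 3^8 ≡ 122 — none is 1, so 3 is a primitive root.
So 3 is the smallest generator of (Z/137Z)^×.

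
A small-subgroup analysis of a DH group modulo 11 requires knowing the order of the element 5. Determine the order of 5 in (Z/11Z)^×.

5

By Lagrange's theorem, ord_11(5) divides φ(11) = 11 − 1 = 10 = 2 · 5.
Divisors of 10: 1, 2, 5, 10.
Evaluate successive powers at the divisors of 10:
5^1 ≡ 5
5^2 ≡ 3
5^5 ≡ 1
Therefore the multiplicative order of 5 modulo 11 is 5.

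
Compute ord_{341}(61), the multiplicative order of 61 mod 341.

ord(61) | φ(341) = φ(11·31) = (11−1)·(31−1) = 10·30 = 300 = 2^2 · 3 · 5^2.
Divisors of 300: 1, 2, 3, 4, 5, 6, 10, 12, 15, 20, 25, 30, 50, 60, 75, 100, 150, 300.
Evaluate successive powers at the divisors of 300:
61^1 ≡ 61
61^2 ≡ 311
61^3 ≡ 216
61^4 ≡ 218
61^5 ≡ 340
61^6 ≡ 280
61^10 ≡ 1
Therefore the multiplicative order of 61 modulo 341 is 10.

10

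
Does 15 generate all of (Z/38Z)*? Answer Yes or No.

Yes

φ(38) = φ(2)·φ(19) = 1·18 = 18 = 2 · 3^2.
It suffices to check that the order of 15 is not a proper divisor of 18: compute 15^(18/q) for q ∈ {2, 3}.
15^9 ≡ 37 (mod 38)  [q = 2: ≢ 1 ✓]
15^6 ≡ 11 (mod 38)  [q = 3: ≢ 1 ✓]
Every test exponent gives a nontrivial residue, hence 15 generates the full group.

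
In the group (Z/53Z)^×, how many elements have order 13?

12

φ(53) = 53 − 1 = 52 = 2^2 · 13.
In a cyclic group of order 52, there are φ(d) elements of order d for each divisor d of 52, and zero for non-divisors.
13 | 52, and φ(13) = 13 − 1 = 12.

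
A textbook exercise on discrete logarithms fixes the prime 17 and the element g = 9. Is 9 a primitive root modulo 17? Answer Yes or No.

φ(17) = 17 − 1 = 16 = 2^4.
An element g generates (Z/17Z)^× iff g^(16/q) ≢ 1 (mod 17) for each prime q ∈ {2}.
9^8 ≡ 1 (mod 17)  [q = 2: ≡ 1 ✗]
Since 9^8 ≡ 1, the order of 9 divides 8 < 16, so 9 is not a primitive root.

No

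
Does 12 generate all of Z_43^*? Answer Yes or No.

φ(43) = 43 − 1 = 42 = 2 · 3 · 7.
Test 12^(42/q) mod 43 for each prime factor q of 42:
12^21 ≡ 42 (mod 43)  [q = 2: ≢ 1 ✓]
12^14 ≡ 36 (mod 43)  [q = 3: ≢ 1 ✓]
12^6 ≡ 21 (mod 43)  [q = 7: ≢ 1 ✓]
None equal 1, so ord_43(12) = 42: 12 is a primitive root.

Yes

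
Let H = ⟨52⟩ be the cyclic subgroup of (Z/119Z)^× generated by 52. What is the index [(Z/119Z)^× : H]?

Since 52 ∈ (Z/119Z)^×, its order divides φ(119) = φ(7·17) = (7−1)·(17−1) = 6·16 = 96 = 2^5 · 3.
Divisors of 96: 1, 2, 3, 4, 6, 8, 12, 16, 24, 32, 48, 96.
Compute 52^d (mod 119) for the divisors d until we hit 1:
52^1 ≡ 52
52^2 ≡ 86
52^3 ≡ 69
52^4 ≡ 18
52^6 ≡ 1
The order of 52 is 6, so the subgroup it generates has 6 elements.
[(Z/119Z)^× : ⟨52⟩] = 96/6 = 16.

16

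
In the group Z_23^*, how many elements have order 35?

φ(23) = 23 − 1 = 22 = 2 · 11.
Since (Z/23Z)^× is cyclic of order 22, the number of elements of order d is φ(d) when d | 22 and 0 otherwise.
Here 22 is not a multiple of 35, so there are no elements of order 35.

0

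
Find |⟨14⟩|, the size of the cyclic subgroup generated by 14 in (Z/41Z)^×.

8

The order of 14 must divide φ(41) = 41 − 1 = 40 = 2^3 · 5.
Divisors of 40: 1, 2, 4, 5, 8, 10, 20, 40.
Compute 14^d (mod 41) for the divisors d until we hit 1:
14^1 ≡ 14
14^2 ≡ 32
14^4 ≡ 40
14^5 ≡ 27
14^8 ≡ 1
The smallest such exponent is 8, so the order of 14 is 8.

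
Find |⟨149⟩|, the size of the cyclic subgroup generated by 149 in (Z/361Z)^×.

171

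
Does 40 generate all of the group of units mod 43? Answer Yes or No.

No

φ(43) = 43 − 1 = 42 = 2 · 3 · 7.
It suffices to check that the order of 40 is not a proper divisor of 42: compute 40^(42/q) for q ∈ {2, 3, 7}.
40^21 ≡ 1 (mod 43)  [q = 2: ≡ 1 ✗]
40^14 ≡ 36 (mod 43)  [q = 3: ≢ 1 ✓]
40^6 ≡ 41 (mod 43)  [q = 7: ≢ 1 ✓]
40^21 ≡ 1 shows ord(40) | 21, strictly less than φ(43); not a primitive root.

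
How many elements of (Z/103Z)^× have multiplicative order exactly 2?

1

φ(103) = 103 − 1 = 102 = 2 · 3 · 17.
Since (Z/103Z)^× is cyclic of order 102, the number of elements of order d is φ(d) when d | 102 and 0 otherwise.
2 | 102, and φ(2) = 2 − 1 = 1.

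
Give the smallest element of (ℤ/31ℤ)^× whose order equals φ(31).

3

φ(31) = 31 − 1 = 30 = 2 · 3 · 5.
g is a primitive root iff g^(30/q) ≢ 1 (mod 31) for each prime q ∈ {2, 3, 5}.
g = 2: 2^15 ≡ 1 — hits 1, so not a primitive root.
g = 3: 3^15 ≡ 30; 3^10 ≡ 25; 3^6 ≡ 16 — none is 1, so 3 is a primitive root.
So 3 is the smallest generator of (Z/31Z)^×.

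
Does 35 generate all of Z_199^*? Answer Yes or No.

No

φ(199) = 199 − 1 = 198 = 2 · 3^2 · 11.
35 is a primitive root mod 199 iff 35^(φ(199)/q) ≢ 1 for every prime q | φ(199), i.e. q ∈ {2, 3, 11}.
35^99 ≡ 1 (mod 199)  [q = 2: ≡ 1 ✗]
35^66 ≡ 106 (mod 199)  [q = 3: ≢ 1 ✓]
35^18 ≡ 188 (mod 199)  [q = 11: ≢ 1 ✓]
Since 35^99 ≡ 1, the order of 35 divides 99 < 198, so 35 is not a primitive root.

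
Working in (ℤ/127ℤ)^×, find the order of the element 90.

18

The order of 90 must divide φ(127) = 127 − 1 = 126 = 2 · 3^2 · 7.
Divisors of 126: 1, 2, 3, 6, 7, 9, 14, 18, 21, 42, 63, 126.
Evaluate successive powers at the divisors of 126:
90^1 ≡ 90
90^2 ≡ 99
90^3 ≡ 20
90^6 ≡ 19
90^7 ≡ 59
90^9 ≡ 126
90^14 ≡ 52
90^18 ≡ 1
Hence ord(90) = 18.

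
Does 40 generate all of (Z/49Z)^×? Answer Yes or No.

Yes

φ(49) = φ(7^2) = 7·(7−1) = 42 = 2 · 3 · 7.
It suffices to check that the order of 40 is not a proper divisor of 42: compute 40^(42/q) for q ∈ {2, 3, 7}.
40^21 ≡ 48 (mod 49)  [q = 2: ≢ 1 ✓]
40^14 ≡ 18 (mod 49)  [q = 3: ≢ 1 ✓]
40^6 ≡ 36 (mod 49)  [q = 7: ≢ 1 ✓]
All checks pass, so 40 has order 42 and is a primitive root modulo 49.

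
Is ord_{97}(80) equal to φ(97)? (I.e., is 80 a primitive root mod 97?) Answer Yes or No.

Yes

φ(97) = 97 − 1 = 96 = 2^5 · 3.
An element g generates (Z/97Z)^× iff g^(96/q) ≢ 1 (mod 97) for each prime q ∈ {2, 3}.
80^48 ≡ 96 (mod 97)  [q = 2: ≢ 1 ✓]
80^32 ≡ 61 (mod 97)  [q = 3: ≢ 1 ✓]
All checks pass, so 80 has order 96 and is a primitive root modulo 97.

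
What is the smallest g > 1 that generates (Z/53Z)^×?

2

φ(53) = 53 − 1 = 52 = 2^2 · 13.
g is a primitive root iff g^(52/q) ≢ 1 (mod 53) for each prime q ∈ {2, 13}.
g = 2: 2^26 ≡ 52; 2^4 ≡ 16 — none is 1, so 2 is a primitive root.
Hence the least primitive root of 53 is 2.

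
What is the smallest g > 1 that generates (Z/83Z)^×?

2

φ(83) = 83 − 1 = 82 = 2 · 41.
g is a primitive root iff g^(82/q) ≢ 1 (mod 83) for each prime q ∈ {2, 41}.
g = 2: 2^41 ≡ 82; 2^2 ≡ 4 — none is 1, so 2 is a primitive root.
The smallest primitive root modulo 83 is 2.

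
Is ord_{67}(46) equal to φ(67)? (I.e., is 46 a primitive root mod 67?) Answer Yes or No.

φ(67) = 67 − 1 = 66 = 2 · 3 · 11.
It suffices to check that the order of 46 is not a proper divisor of 66: compute 46^(66/q) for q ∈ {2, 3, 11}.
46^33 ≡ 66 (mod 67)  [q = 2: ≢ 1 ✓]
46^22 ≡ 29 (mod 67)  [q = 3: ≢ 1 ✓]
46^6 ≡ 24 (mod 67)  [q = 11: ≢ 1 ✓]
None equal 1, so ord_67(46) = 66: 46 is a primitive root.

Yes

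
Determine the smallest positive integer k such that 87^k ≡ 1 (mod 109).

54

By Lagrange's theorem, ord_109(87) divides φ(109) = 109 − 1 = 108 = 2^2 · 3^3.
Divisors of 108: 1, 2, 3, 4, 6, 9, 12, 18, 27, 36, 54, 108.
Check 87^d mod 109 for each divisor in increasing order:
87^1 ≡ 87 (mod 109)
87^2 ≡ 48 (mod 109)
87^3 ≡ 34 (mod 109)
87^4 ≡ 15 (mod 109)
87^6 ≡ 66 (mod 109)
87^9 ≡ 64 (mod 109)
87^12 ≡ 105 (mod 109)
87^18 ≡ 63 (mod 109)
87^27 ≡ 108 (mod 109)
87^36 ≡ 45 (mod 109)
87^54 ≡ 1 (mod 109) ✓
So ord_109(87) = 54.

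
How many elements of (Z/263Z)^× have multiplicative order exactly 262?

φ(263) = 263 − 1 = 262 = 2 · 131.
Since (Z/263Z)^× is cyclic of order 262, the number of elements of order d is φ(d) when d | 262 and 0 otherwise.
262 = 2 · 131 divides 262, and φ(262) = 130.

130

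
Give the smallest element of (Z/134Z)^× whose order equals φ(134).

φ(134) = φ(2)·φ(67) = 1·66 = 66 = 2 · 3 · 11.
Test candidates g = 2, 3, … against the prime factors q ∈ {2, 3, 11} of φ(134): g is a generator iff g^(66/q) ≢ 1 for every such q.
g = 2: gcd(2, 134) = 2 > 1, not a unit — skip.
g = 3: 3^33 ≡ 133; 3^22 ≡ 1 — hits 1, so not a primitive root.
g = 4: gcd(4, 134) = 2 > 1, not a unit — skip.
g = 5: 5^33 ≡ 133; 5^22 ≡ 1 — hits 1, so not a primitive root.
g = 6: gcd(6, 134) = 2 > 1, not a unit — skip.
g = 7: 7^33 ≡ 133; 7^22 ≡ 29; 7^6 ≡ 131 — none is 1, so 7 is a primitive root.
Hence the least primitive root of 134 is 7.

7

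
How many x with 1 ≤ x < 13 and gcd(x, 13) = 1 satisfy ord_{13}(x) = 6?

2

φ(13) = 13 − 1 = 12 = 2^2 · 3.
(Z/13Z)^× is cyclic (|G| = 12); a cyclic group of order m has exactly φ(d) elements of each order d | m, and none otherwise.
6 = 2 · 3 divides 12, and φ(6) = 2.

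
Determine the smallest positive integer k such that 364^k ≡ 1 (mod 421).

Since 364 ∈ (Z/421Z)^×, its order divides φ(421) = 421 − 1 = 420 = 2^2 · 3 · 5 · 7.
Divisors of 420: 1, 2, 3, 4, 5, 6, 7, 10, 12, 14, 15, 20, 21, 28, 30, 35, 42, 60, 70, 84, 105, 140, 210, 420.
Test each divisor d:
364^1 ≡ 364 (mod 421)
364^2 ≡ 302 (mod 421)
364^3 ≡ 47 (mod 421)
364^4 ≡ 268 (mod 421)
364^5 ≡ 301 (mod 421)
364^6 ≡ 104 (mod 421)
364^7 ≡ 387 (mod 421)
364^10 ≡ 86 (mod 421)
364^12 ≡ 291 (mod 421)
364^14 ≡ 314 (mod 421)
364^15 ≡ 205 (mod 421)
364^20 ≡ 239 (mod 421)
364^21 ≡ 270 (mod 421)
364^28 ≡ 82 (mod 421)
364^30 ≡ 346 (mod 421)
364^35 ≡ 159 (mod 421)
364^42 ≡ 67 (mod 421)
364^60 ≡ 152 (mod 421)
364^70 ≡ 21 (mod 421)
364^84 ≡ 279 (mod 421)
364^105 ≡ 392 (mod 421)
364^140 ≡ 20 (mod 421)
364^210 ≡ 420 (mod 421)
364^420 ≡ 1 (mod 421) ✓
So ord_421(364) = 420.

420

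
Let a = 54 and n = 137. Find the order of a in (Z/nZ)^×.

Since 54 ∈ (Z/137Z)^×, its order divides φ(137) = 137 − 1 = 136 = 2^3 · 17.
Divisors of 136: 1, 2, 4, 8, 17, 34, 68, 136.
Test each divisor d:
54^1 ≡ 54
54^2 ≡ 39
54^4 ≡ 14
54^8 ≡ 59
54^17 ≡ 10
54^34 ≡ 100
54^68 ≡ 136
54^136 ≡ 1
So ord_137(54) = 136.

136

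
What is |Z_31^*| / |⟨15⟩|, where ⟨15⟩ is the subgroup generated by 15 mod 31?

Since 15 ∈ (Z/31Z)^×, its order divides φ(31) = 31 − 1 = 30 = 2 · 3 · 5.
Divisors of 30: 1, 2, 3, 5, 6, 10, 15, 30.
Evaluate successive powers at the divisors of 30:
15^1 ≡ 15 (mod 31)
15^2 ≡ 8 (mod 31)
15^3 ≡ 27 (mod 31)
15^5 ≡ 30 (mod 31)
15^6 ≡ 16 (mod 31)
15^10 ≡ 1 (mod 31) ✓
The order of 15 is 10, so the subgroup it generates has 10 elements.
Index = |(Z/31Z)^×| / |⟨15⟩| = 30 / 10 = 3.

3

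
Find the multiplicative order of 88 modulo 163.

81

Since 88 ∈ (Z/163Z)^×, its order divides φ(163) = 163 − 1 = 162 = 2 · 3^4.
Divisors of 162: 1, 2, 3, 6, 9, 18, 27, 54, 81, 162.
Check 88^d mod 163 for each divisor in increasing order:
88^1 ≡ 88
88^2 ≡ 83
88^3 ≡ 132
88^6 ≡ 146
88^9 ≡ 38
88^18 ≡ 140
88^27 ≡ 104
88^54 ≡ 58
88^81 ≡ 1
Hence ord(88) = 81.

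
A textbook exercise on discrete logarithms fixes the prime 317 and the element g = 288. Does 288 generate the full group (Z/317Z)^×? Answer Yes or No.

φ(317) = 317 − 1 = 316 = 2^2 · 79.
It suffices to check that the order of 288 is not a proper divisor of 316: compute 288^(316/q) for q ∈ {2, 79}.
288^158 ≡ 316 (mod 317)  [q = 2: ≢ 1 ✓]
288^4 ≡ 54 (mod 317)  [q = 79: ≢ 1 ✓]
None equal 1, so ord_317(288) = 316: 288 is a primitive root.

Yes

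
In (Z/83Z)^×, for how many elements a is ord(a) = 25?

0

φ(83) = 83 − 1 = 82 = 2 · 41.
Since (Z/83Z)^× is cyclic of order 82, the number of elements of order d is φ(d) when d | 82 and 0 otherwise.
25 does not divide 82, so no element of (Z/83Z)^× has order 25.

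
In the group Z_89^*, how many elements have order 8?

4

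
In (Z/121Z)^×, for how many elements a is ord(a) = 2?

φ(121) = φ(11^2) = 11·(11−1) = 110 = 2 · 5 · 11.
(Z/121Z)^× is cyclic (|G| = 110); a cyclic group of order m has exactly φ(d) elements of each order d | m, and none otherwise.
2 | 110, and φ(2) = 2 − 1 = 1.

1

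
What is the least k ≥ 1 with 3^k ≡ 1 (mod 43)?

42

ord(3) | φ(43) = 43 − 1 = 42 = 2 · 3 · 7.
Divisors of 42: 1, 2, 3, 6, 7, 14, 21, 42.
Test each divisor d:
3^1 ≡ 3
3^2 ≡ 9
3^3 ≡ 27
3^6 ≡ 41
3^7 ≡ 37
3^14 ≡ 36
3^21 ≡ 42
3^42 ≡ 1
So ord_43(3) = 42.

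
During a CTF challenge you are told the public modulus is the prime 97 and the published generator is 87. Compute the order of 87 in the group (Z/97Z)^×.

96

Since 87 ∈ (Z/97Z)^×, its order divides φ(97) = 97 − 1 = 96 = 2^5 · 3.
Divisors of 96: 1, 2, 3, 4, 6, 8, 12, 16, 24, 32, 48, 96.
Compute 87^d (mod 97) for the divisors d until we hit 1:
87^1 ≡ 87
87^2 ≡ 3
87^3 ≡ 67
87^4 ≡ 9
87^6 ≡ 27
87^8 ≡ 81
87^12 ≡ 50
87^16 ≡ 62
87^24 ≡ 75
87^32 ≡ 61
87^48 ≡ 96
87^96 ≡ 1
Therefore the multiplicative order of 87 modulo 97 is 96.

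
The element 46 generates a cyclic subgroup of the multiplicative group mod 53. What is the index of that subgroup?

4

ord(46) | φ(53) = 53 − 1 = 52 = 2^2 · 13.
Divisors of 52: 1, 2, 4, 13, 26, 52.
Evaluate successive powers at the divisors of 52:
46^1 ≡ 46 (mod 53)
46^2 ≡ 49 (mod 53)
46^4 ≡ 16 (mod 53)
46^13 ≡ 1 (mod 53) ✓
The order of 46 is 13, so the subgroup it generates has 13 elements.
The index is φ(53) / ord(46) = 52 / 13 = 4.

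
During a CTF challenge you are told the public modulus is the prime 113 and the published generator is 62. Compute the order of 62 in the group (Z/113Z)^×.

ord(62) | φ(113) = 113 − 1 = 112 = 2^4 · 7.
Divisors of 112: 1, 2, 4, 7, 8, 14, 16, 28, 56, 112.
Compute 62^d (mod 113) for the divisors d until we hit 1:
62^1 ≡ 62
62^2 ≡ 2
62^4 ≡ 4
62^7 ≡ 44
62^8 ≡ 16
62^14 ≡ 15
62^16 ≡ 30
62^28 ≡ 112
62^56 ≡ 1
The smallest such exponent is 56, so the order of 62 is 56.

56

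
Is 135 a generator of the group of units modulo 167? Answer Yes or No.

Yes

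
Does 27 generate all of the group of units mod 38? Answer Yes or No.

No

φ(38) = φ(2)·φ(19) = 1·18 = 18 = 2 · 3^2.
Test 27^(18/q) mod 38 for each prime factor q of 18:
27^9 ≡ 37 (mod 38)  [q = 2: ≢ 1 ✓]
27^6 ≡ 1 (mod 38)  [q = 3: ≡ 1 ✗]
The check at q = 3 fails, so 27 generates a proper subgroup.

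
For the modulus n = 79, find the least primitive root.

3

φ(79) = 79 − 1 = 78 = 2 · 3 · 13.
g is a primitive root iff g^(78/q) ≢ 1 (mod 79) for each prime q ∈ {2, 3, 13}.
g = 2: 2^39 ≡ 1 — hits 1, so not a primitive root.
g = 3: 3^39 ≡ 78; 3^26 ≡ 23; 3^6 ≡ 18 — none is 1, so 3 is a primitive root.
Hence the least primitive root of 79 is 3.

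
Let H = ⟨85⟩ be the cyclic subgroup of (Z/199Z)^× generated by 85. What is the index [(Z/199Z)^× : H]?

By Lagrange's theorem, ord_199(85) divides φ(199) = 199 − 1 = 198 = 2 · 3^2 · 11.
Divisors of 198: 1, 2, 3, 6, 9, 11, 18, 22, 33, 66, 99, 198.
Test each divisor d:
85^1 ≡ 85
85^2 ≡ 61
85^3 ≡ 11
85^6 ≡ 121
85^9 ≡ 137
85^11 ≡ 198
85^18 ≡ 63
85^22 ≡ 1
So ord_199(85) = 22, hence |⟨85⟩| = 22.
[(Z/199Z)^× : ⟨85⟩] = 198/22 = 9.

9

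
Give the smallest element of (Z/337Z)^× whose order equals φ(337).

φ(337) = 337 − 1 = 336 = 2^4 · 3 · 7.
Test candidates g = 2, 3, … against the prime factors q ∈ {2, 3, 7} of φ(337): g is a generator iff g^(336/q) ≢ 1 for every such q.
g = 2: 2^168 ≡ 1 — hits 1, so not a primitive root.
g = 3: 3^168 ≡ 1 — hits 1, so not a primitive root.
g = 4: 4^168 ≡ 1 — hits 1, so not a primitive root.
g = 5: 5^168 ≡ 336; 5^112 ≡ 1 — hits 1, so not a primitive root.
g = 6: 6^168 ≡ 1 — hits 1, so not a primitive root.
g = 7: 7^168 ≡ 1 — hits 1, so not a primitive root.
g = 8: 8^168 ≡ 1 — hits 1, so not a primitive root.
g = 9: 9^168 ≡ 1 — hits 1, so not a primitive root.
g = 10: 10^168 ≡ 336; 10^112 ≡ 128; 10^48 ≡ 175 — none is 1, so 10 is a primitive root.
The smallest primitive root modulo 337 is 10.

10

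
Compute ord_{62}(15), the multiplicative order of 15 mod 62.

10

By Lagrange's theorem, ord_62(15) divides φ(62) = φ(2)·φ(31) = 1·30 = 30 = 2 · 3 · 5.
Divisors of 30: 1, 2, 3, 5, 6, 10, 15, 30.
Test each divisor d:
15^1 ≡ 15 (mod 62)
15^2 ≡ 39 (mod 62)
15^3 ≡ 27 (mod 62)
15^5 ≡ 61 (mod 62)
15^6 ≡ 47 (mod 62)
15^10 ≡ 1 (mod 62) ✓
Hence ord(15) = 10.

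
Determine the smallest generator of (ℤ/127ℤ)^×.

3

φ(127) = 127 − 1 = 126 = 2 · 3^2 · 7.
Test candidates g = 2, 3, … against the prime factors q ∈ {2, 3, 7} of φ(127): g is a generator iff g^(126/q) ≢ 1 for every such q.
g = 2: 2^63 ≡ 1 — hits 1, so not a primitive root.
g = 3: 3^63 ≡ 126; 3^42 ≡ 107; 3^18 ≡ 4 — none is 1, so 3 is a primitive root.
So 3 is the smallest generator of (Z/127Z)^×.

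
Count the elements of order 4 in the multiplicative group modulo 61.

2

φ(61) = 61 − 1 = 60 = 2^2 · 3 · 5.
In a cyclic group of order 60, there are φ(d) elements of order d for each divisor d of 60, and zero for non-divisors.
4 = 2^2 divides 60, and φ(4) = 2.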